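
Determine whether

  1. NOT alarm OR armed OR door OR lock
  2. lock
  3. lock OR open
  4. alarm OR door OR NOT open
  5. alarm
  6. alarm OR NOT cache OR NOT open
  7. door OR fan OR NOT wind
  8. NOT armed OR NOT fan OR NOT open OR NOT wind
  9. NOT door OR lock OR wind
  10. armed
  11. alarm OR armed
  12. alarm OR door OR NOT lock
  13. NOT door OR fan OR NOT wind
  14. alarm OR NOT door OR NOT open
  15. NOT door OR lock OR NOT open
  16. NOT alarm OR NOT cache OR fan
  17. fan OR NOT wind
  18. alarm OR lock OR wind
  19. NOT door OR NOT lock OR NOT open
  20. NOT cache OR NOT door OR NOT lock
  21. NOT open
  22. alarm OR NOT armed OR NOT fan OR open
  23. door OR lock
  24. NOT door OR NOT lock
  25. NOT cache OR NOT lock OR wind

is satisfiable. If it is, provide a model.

armed: True, cache: False, door: False, open: False, alarm: True, fan: False, lock: True, wind: False

Unit clause (lock) forces lock = True.
Unit clause (alarm) forces alarm = True.
Unit clause (armed) forces armed = True.
Unit clause (NOT open) forces open = False.
In (NOT door OR NOT lock) only NOT door is left, so door = False.
Set cache = False.
Set fan = False.
  then (door OR fan OR NOT wind) forces wind = False.
All clauses satisfied.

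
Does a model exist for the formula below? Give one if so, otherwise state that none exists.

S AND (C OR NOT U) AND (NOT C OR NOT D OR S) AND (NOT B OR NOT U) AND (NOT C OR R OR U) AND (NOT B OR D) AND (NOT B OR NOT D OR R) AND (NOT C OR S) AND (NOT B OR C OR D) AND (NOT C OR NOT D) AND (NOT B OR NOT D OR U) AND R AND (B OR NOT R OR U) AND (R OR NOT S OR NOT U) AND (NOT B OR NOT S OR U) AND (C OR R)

S=T, R=T, C=T, U=T, B=F, D=F

Unit clause (S) forces S = True.
Unit clause (R) forces R = True.
Set C = True.
  then (NOT C OR NOT D) forces D = False.
  then (NOT B OR D) forces B = False.
  then (B OR NOT R OR U) forces U = True.
All clauses satisfied.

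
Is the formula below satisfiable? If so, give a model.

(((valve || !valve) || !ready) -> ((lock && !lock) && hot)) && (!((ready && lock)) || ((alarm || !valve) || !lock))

The conjunct ((valve || !valve) || !ready) -> ((lock && !lock) && hot) is unsatisfiable on its own:
  valve = True: simplifies to (lock && !lock) && hot.
    lock = True: the conjunct !lock is False.
    lock = False: the conjunct lock is False.
  valve = False: simplifies to (lock && !lock) && hot.
    lock = True: the conjunct !lock is False.
    lock = False: the conjunct lock is False.
So the whole conjunction is unsatisfiable.

UNSATISFIABLE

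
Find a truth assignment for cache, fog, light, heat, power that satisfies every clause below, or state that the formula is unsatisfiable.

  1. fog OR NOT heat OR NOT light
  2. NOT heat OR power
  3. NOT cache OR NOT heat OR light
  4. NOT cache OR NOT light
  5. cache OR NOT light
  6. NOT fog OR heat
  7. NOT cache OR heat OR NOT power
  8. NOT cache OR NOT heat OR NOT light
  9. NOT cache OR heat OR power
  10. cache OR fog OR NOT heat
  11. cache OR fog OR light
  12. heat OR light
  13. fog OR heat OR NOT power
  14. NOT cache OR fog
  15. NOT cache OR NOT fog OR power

Try cache = True:
  (NOT cache OR NOT light) forces light = False.
  (NOT cache OR NOT heat OR light) forces heat = False.
  clause (heat OR light) is falsified — backtrack.
So cache = False.
  then (cache OR NOT light) forces light = False.
  then (cache OR fog OR light) forces fog = True.
  then (heat OR light) forces heat = True.
  then (NOT heat OR power) forces power = True.
All clauses satisfied.

cache = False; fog = True; light = False; heat = True; power = True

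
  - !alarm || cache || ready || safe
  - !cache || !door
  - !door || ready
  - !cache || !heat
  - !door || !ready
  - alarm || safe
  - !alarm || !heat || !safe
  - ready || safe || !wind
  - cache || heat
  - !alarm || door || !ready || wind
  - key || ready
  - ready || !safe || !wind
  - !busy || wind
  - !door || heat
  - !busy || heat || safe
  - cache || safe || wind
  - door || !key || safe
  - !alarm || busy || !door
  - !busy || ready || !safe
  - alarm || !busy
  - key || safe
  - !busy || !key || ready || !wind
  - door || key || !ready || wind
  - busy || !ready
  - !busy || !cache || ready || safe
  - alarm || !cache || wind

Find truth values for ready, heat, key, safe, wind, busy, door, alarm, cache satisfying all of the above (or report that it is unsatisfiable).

Set ready = False.
  then (!door || ready) forces door = False.
  then (key || ready) forces key = True.
  then (door || !key || safe) forces safe = True.
  then (!busy || ready || !safe) forces busy = False.
  then (ready || !safe || !wind) forces wind = False.
Set heat = False.
  then (cache || heat) forces cache = True.
  then (alarm || !cache || wind) forces alarm = True.
All clauses satisfied.

ready: False, heat: False, key: True, safe: True, wind: False, busy: False, door: False, alarm: True, cache: True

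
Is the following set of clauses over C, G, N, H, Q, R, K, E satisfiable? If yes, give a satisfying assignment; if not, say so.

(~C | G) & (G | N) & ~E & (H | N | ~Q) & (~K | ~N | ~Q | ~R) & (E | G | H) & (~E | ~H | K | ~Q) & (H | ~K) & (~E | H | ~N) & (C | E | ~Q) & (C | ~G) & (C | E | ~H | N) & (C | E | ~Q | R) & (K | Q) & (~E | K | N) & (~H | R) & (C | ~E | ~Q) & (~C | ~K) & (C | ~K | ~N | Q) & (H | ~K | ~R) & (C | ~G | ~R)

Unit clause (~E) forces E = False.
Set C = True.
  then (~C | G) forces G = True.
  then (~C | ~K) forces K = False.
  then (K | Q) forces Q = True.
Set N = True.
Set H = True.
  then (~H | R) forces R = True.
All clauses satisfied.

C = True, G = True, N = True, H = True, Q = True, R = True, K = False, E = False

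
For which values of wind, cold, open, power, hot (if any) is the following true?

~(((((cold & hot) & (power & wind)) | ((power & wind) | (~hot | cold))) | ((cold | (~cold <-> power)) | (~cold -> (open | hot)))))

Unsatisfiable — no assignment works.

Case hot = True: the formula becomes ~((((cold & (power & wind)) | ((power & wind) | cold)) | True)) = False.
Case hot = False: the formula becomes ~((True | ((cold | (~cold <-> power)) | (~cold -> open)))) = False.
Both cases fail — unsatisfiable.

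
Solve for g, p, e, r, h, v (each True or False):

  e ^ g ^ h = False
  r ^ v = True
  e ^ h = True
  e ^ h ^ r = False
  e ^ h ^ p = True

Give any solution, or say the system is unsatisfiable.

g = True; p = False; e = True; r = True; h = False; v = False

e ^ g ^ h = T ^ T ^ F = False ✓
r ^ v = T ^ F = True ✓
e ^ h = T ^ F = True ✓
e ^ h ^ r = T ^ F ^ T = False ✓
e ^ h ^ p = T ^ F ^ F = True ✓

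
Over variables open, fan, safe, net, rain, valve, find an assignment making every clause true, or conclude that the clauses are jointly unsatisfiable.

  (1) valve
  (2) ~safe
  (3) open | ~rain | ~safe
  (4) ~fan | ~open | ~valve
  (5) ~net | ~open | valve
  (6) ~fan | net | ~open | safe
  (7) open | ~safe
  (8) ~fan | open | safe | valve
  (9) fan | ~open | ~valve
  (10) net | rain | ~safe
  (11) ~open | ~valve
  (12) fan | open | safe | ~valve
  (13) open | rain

open=F, fan=T, safe=F, net=F, rain=T, valve=T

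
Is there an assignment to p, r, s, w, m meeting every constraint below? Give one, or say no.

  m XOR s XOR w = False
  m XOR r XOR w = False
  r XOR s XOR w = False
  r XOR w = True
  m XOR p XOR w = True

p=F, r=T, s=T, w=F, m=T

m XOR s XOR w = T XOR T XOR F = False ✓
m XOR r XOR w = T XOR T XOR F = False ✓
r XOR s XOR w = T XOR T XOR F = False ✓
r XOR w = T XOR F = True ✓
m XOR p XOR w = T XOR F XOR F = True ✓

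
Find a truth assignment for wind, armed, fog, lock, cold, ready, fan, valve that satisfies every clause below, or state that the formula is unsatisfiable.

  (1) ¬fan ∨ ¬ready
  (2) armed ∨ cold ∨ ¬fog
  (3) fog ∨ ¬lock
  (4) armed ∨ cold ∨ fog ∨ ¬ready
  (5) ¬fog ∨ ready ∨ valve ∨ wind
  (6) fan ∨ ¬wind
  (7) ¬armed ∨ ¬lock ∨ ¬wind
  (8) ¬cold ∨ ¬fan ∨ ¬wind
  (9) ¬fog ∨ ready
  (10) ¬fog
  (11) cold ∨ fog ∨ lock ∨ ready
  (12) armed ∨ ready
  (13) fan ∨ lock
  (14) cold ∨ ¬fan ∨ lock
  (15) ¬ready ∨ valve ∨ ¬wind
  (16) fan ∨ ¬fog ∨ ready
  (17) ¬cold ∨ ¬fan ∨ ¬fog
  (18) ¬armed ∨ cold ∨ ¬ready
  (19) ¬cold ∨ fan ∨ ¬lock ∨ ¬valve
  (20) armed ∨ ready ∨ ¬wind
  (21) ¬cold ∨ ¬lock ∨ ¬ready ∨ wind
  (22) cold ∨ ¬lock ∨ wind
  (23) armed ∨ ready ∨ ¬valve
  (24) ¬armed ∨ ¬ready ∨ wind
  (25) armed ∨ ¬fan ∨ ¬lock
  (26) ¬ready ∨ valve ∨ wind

wind = False, armed = True, fog = False, lock = False, cold = True, ready = False, fan = True, valve = True

Unit clause (¬fog) forces fog = False.
In (fog ∨ ¬lock) only ¬lock is left, so lock = False.
In (fan ∨ lock) only fan is left, so fan = True.
In (cold ∨ ¬fan ∨ lock) only cold is left, so cold = True.
In (¬fan ∨ ¬ready) only ¬ready is left, so ready = False.
In (¬cold ∨ ¬fan ∨ ¬wind) only ¬wind is left, so wind = False.
In (armed ∨ ready) only armed is left, so armed = True.
Set valve = True.
All clauses satisfied.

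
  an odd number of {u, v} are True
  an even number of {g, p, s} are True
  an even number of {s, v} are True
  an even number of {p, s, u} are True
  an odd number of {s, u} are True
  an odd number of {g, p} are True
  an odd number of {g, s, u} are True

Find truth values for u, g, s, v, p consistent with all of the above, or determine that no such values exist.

u: False; g: False; s: True; v: True; p: True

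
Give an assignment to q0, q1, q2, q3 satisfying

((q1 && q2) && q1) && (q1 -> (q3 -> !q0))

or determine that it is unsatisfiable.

q0 = False, q1 = True, q2 = True, q3 = True

  (q1 && q2) && q1 = True
    q1 && q2 = True
  q1 -> (q3 -> !q0) = True
    q3 -> !q0 = True
      !q0 = True
Both conjuncts True, so the formula holds.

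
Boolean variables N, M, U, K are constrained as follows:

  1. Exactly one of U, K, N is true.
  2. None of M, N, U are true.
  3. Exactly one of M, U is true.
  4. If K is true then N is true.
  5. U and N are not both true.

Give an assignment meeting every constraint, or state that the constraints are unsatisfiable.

Case U = True:
  Constraint (2) is violated (U=T) — contradiction.
Case U = False:
  (2) forces M = False.
  Constraint (3) is violated (M=F, U=F) — contradiction.
Both cases fail — unsatisfiable.

No satisfying assignment exists.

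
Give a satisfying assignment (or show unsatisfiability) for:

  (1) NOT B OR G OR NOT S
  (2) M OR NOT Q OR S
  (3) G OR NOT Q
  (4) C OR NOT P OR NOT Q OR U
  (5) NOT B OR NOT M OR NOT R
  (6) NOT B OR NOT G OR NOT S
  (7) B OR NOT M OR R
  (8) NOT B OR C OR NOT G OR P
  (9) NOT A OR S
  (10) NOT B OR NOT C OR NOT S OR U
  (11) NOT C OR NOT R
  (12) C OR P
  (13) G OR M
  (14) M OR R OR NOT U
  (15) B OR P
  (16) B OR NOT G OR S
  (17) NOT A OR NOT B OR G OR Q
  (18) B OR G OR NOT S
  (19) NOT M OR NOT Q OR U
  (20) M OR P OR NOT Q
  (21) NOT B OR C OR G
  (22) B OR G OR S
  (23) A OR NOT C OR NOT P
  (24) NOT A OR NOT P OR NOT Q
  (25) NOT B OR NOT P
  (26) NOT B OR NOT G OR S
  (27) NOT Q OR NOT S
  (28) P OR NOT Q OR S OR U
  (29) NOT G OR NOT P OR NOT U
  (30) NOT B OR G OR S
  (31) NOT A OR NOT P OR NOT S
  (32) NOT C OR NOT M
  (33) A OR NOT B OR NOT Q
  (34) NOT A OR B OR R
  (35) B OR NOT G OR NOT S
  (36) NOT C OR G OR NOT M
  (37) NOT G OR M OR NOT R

Case G = True:
  If B = True:
    (NOT B OR NOT G OR NOT S) forces S = False.
    clause (NOT B OR NOT G OR S) is falsified.
  If B = False:
    (B OR P) forces P = True.
    (B OR NOT G OR S) forces S = True.
    clause (B OR NOT G OR NOT S) is falsified.
  Every sub-case reaches a contradiction.
Case G = False:
  (G OR NOT Q) forces Q = False.
  (G OR M) forces M = True.
  (NOT C OR NOT M) forces C = False.
  (C OR P) forces P = True.
  (NOT B OR C OR G) forces B = False.
  (B OR NOT M OR R) forces R = True.
  (B OR G OR NOT S) forces S = False.
  Clause (B OR G OR S) is falsified — contradiction.
Both cases fail, so the formula is unsatisfiable.

Unsatisfiable — no assignment works.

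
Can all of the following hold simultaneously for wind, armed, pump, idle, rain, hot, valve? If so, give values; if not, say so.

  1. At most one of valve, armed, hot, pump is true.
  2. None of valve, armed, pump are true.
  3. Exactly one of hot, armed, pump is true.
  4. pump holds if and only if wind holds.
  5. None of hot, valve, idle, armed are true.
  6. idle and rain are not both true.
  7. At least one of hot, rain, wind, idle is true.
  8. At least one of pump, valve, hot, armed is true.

Case hot = True:
  Constraint (5) is violated (hot=T) — contradiction.
Case hot = False:
  (2) forces valve = False.
  (2) forces armed = False.
  (2) forces pump = False.
  Constraint (3) is violated (hot=F, armed=F, pump=F) — contradiction.
Both cases fail — unsatisfiable.

Unsatisfiable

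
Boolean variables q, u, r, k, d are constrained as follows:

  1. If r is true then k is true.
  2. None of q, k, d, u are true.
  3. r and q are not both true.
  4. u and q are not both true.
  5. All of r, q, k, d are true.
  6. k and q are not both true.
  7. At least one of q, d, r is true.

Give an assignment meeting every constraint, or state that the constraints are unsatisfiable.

The formula is unsatisfiable.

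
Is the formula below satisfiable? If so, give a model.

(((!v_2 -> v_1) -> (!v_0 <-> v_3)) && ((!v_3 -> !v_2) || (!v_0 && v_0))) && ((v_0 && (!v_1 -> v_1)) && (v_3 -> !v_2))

v_0 = True, v_1 = True, v_2 = False, v_3 = False

  ((!v_2 -> v_1) -> (!v_0 <-> v_3)) && ((!v_3 -> !v_2) || (!v_0 && v_0)) = True
    (!v_2 -> v_1) -> (!v_0 <-> v_3) = True
      !v_2 -> v_1 = True
        !v_2 = True
      !v_0 <-> v_3 = True
        !v_0 = False
    (!v_3 -> !v_2) || (!v_0 && v_0) = True
      !v_3 -> !v_2 = True
        !v_3 = True
        !v_2 = True
      !v_0 && v_0 = False
        !v_0 = False
  (v_0 && (!v_1 -> v_1)) && (v_3 -> !v_2) = True
    v_0 && (!v_1 -> v_1) = True
      !v_1 -> v_1 = True
        !v_1 = False
    v_3 -> !v_2 = True
      !v_2 = True
Both conjuncts True, so the formula holds.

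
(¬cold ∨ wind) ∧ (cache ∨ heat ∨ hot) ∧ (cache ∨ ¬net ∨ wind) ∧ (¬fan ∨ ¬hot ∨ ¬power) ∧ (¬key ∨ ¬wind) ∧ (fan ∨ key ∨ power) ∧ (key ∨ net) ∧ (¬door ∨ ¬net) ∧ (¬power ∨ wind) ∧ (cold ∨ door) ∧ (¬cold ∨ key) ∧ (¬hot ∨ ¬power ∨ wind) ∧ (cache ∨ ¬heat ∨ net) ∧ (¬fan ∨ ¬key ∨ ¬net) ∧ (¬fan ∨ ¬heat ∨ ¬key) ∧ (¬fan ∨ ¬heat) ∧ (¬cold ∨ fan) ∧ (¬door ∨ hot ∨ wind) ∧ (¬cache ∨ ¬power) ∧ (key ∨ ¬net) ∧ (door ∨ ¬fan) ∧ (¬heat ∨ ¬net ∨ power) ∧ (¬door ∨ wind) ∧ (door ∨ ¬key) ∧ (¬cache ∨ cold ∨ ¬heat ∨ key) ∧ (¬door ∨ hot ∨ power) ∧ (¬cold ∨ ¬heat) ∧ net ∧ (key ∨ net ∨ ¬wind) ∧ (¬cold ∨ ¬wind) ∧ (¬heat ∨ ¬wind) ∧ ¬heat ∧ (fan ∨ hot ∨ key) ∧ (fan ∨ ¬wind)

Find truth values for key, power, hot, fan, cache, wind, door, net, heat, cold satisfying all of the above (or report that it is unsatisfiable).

Case door = True:
  (¬door ∨ ¬net) forces net = False.
  Clause (net) is falsified — contradiction.
Case door = False:
  (cold ∨ door) forces cold = True.
  (¬cold ∨ wind) forces wind = True.
  Clause (¬cold ∨ ¬wind) is falsified — contradiction.
Both cases fail, so the formula is unsatisfiable.

The formula is unsatisfiable.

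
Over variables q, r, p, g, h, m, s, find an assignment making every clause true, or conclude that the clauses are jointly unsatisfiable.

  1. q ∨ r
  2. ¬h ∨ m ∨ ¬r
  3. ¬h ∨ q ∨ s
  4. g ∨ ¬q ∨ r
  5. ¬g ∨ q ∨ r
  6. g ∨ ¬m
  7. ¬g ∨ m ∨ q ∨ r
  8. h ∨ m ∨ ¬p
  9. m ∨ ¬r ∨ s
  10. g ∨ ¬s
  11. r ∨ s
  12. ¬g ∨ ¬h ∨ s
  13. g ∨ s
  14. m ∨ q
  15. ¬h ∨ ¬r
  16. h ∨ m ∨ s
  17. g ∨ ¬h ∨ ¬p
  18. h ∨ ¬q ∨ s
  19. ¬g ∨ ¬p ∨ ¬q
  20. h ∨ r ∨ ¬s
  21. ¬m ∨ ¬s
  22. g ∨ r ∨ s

Set q = False.
  then (q ∨ r) forces r = True.
  then (m ∨ q) forces m = True.
  then (¬h ∨ ¬r) forces h = False.
  then (¬m ∨ ¬s) forces s = False.
  then (g ∨ ¬m) forces g = True.
Set p = True.
All clauses satisfied.

q = False, r = True, p = True, g = True, h = False, m = True, s = False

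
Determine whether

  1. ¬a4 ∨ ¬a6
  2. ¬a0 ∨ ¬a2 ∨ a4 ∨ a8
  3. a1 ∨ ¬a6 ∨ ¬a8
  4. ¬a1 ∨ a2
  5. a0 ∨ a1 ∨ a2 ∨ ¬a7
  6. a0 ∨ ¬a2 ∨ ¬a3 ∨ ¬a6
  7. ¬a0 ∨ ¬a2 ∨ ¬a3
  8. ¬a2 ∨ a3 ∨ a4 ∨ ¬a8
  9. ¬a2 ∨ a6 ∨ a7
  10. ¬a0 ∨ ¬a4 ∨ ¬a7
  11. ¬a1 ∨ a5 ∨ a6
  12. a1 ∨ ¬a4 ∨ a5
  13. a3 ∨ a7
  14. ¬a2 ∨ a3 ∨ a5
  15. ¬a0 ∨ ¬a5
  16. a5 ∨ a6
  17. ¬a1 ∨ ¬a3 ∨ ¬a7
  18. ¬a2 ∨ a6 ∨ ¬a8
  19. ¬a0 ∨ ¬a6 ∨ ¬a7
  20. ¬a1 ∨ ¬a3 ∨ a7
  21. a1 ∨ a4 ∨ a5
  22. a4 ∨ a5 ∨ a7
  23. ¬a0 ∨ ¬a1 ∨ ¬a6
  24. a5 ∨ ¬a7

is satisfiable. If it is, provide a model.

a0: False; a1: True; a2: True; a3: False; a4: False; a5: True; a6: False; a7: True; a8: False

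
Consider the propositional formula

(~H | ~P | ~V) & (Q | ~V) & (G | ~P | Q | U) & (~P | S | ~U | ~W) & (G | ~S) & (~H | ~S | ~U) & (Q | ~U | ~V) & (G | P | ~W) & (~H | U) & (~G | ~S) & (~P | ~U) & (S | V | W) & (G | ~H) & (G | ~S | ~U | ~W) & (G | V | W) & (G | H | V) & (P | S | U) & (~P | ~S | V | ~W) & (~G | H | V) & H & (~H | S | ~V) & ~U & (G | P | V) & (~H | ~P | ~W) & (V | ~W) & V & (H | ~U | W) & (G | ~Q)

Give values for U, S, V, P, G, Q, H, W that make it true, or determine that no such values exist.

Case U = True:
  Clause (~U) is falsified — contradiction.
Case U = False:
  (~H | U) forces H = False.
  Clause (H) is falsified — contradiction.
Both cases fail, so the formula is unsatisfiable.

The formula is unsatisfiable.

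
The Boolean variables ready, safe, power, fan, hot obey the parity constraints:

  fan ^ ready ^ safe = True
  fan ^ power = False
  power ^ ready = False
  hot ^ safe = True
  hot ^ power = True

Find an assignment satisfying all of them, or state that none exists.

ready=T, safe=T, power=T, fan=T, hot=F

fan ^ ready ^ safe = T ^ T ^ T = True ✓
fan ^ power = T ^ T = False ✓
power ^ ready = T ^ T = False ✓
hot ^ safe = F ^ T = True ✓
hot ^ power = F ^ T = True ✓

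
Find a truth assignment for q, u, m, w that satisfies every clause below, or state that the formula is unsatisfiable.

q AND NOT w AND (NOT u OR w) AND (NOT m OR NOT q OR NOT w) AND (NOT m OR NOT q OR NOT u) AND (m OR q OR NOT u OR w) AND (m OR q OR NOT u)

q: True, u: False, m: False, w: False

Unit clause (q) forces q = True.
Unit clause (NOT w) forces w = False.
In (NOT u OR w) only NOT u is left, so u = False.
Set m = False.
Check each clause:
  (q): q holds.
  (NOT w): NOT w holds.
  (NOT u OR w): NOT u holds.
  (NOT m OR NOT q OR NOT w): NOT m holds.
  (NOT m OR NOT q OR NOT u): NOT m holds.
  (m OR q OR NOT u OR w): q holds.
  (m OR q OR NOT u): q holds.
All clauses satisfied.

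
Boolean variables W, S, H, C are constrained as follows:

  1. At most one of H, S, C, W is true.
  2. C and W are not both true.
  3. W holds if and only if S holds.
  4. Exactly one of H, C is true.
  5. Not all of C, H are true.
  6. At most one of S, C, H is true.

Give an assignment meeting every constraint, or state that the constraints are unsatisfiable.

W=F; S=F; H=F; C=T

  (1) {H, S, C, W}: 1 true — at most one ✓
  (2) C=T, W=F — not both ✓
  (3) W=F, S=F — same ✓
  (4) {H, C}: 1 true — exactly one ✓
  (5) {C, H}: 1/2 true — not all ✓
  (6) {S, C, H}: 1 true — at most one ✓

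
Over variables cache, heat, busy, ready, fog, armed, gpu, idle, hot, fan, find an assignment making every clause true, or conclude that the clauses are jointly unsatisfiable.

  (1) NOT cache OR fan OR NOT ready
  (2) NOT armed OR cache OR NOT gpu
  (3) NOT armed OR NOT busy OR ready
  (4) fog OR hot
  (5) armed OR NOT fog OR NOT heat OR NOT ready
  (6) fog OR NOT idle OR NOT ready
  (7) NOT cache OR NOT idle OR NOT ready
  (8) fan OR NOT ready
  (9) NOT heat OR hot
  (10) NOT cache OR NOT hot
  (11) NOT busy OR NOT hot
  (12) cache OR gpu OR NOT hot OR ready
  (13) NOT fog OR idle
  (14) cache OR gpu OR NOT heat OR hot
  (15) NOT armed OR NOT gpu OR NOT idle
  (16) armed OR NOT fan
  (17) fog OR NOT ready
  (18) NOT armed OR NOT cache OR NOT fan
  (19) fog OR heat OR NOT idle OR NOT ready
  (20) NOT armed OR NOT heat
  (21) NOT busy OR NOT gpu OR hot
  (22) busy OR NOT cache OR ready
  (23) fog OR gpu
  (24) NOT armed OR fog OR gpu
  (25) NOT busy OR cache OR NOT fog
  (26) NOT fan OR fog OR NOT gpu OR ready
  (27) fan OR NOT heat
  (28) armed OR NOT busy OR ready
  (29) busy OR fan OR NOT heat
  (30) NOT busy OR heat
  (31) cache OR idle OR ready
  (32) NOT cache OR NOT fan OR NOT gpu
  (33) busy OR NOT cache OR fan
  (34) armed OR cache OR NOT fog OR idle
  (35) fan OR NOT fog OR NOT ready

cache = False; heat = False; busy = False; ready = False; fog = True; armed = False; gpu = True; idle = True; hot = False; fan = False

Set cache = False.
Try heat = True:
  (NOT heat OR hot) forces hot = True.
  (NOT busy OR NOT hot) forces busy = False.
  (NOT armed OR NOT heat) forces armed = False.
  (armed OR NOT fan) forces fan = False.
  clause (fan OR NOT heat) is falsified — backtrack.
So heat = False.
  then (NOT busy OR heat) forces busy = False.
Set ready = False.
  then (cache OR idle OR ready) forces idle = True.
Set fog = True.
Set armed = False.
  then (armed OR NOT fan) forces fan = False.
Set gpu = True.
Set hot = False.
All clauses satisfied.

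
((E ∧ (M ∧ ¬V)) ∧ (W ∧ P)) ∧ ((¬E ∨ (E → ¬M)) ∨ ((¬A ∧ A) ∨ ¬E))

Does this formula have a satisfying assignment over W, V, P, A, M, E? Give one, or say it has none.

Case E = True: the formula simplifies to ((M ∧ ¬V) ∧ (W ∧ P)) ∧ (¬M ∨ (¬A ∧ A)).
  M = True: simplifies to (¬V ∧ (W ∧ P)) ∧ (¬A ∧ A).
    A = True: the conjunct ¬A is False.
    A = False: the conjunct A is False.
  M = False: the conjunct M is False.
Case E = False: the conjunct E is False.
Both cases fail — unsatisfiable.

Unsatisfiable — no assignment works.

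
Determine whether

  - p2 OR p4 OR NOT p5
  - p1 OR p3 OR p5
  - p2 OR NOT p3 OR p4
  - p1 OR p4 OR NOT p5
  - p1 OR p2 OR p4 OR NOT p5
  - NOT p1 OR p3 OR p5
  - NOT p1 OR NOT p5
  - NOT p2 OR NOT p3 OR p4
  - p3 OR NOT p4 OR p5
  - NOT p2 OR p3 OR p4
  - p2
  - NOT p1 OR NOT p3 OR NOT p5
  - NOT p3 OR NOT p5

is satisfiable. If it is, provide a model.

Unit clause (p2) forces p2 = True.
Set p1 = False.
Set p3 = False.
  then (p1 OR p3 OR p5) forces p5 = True.
  then (p1 OR p4 OR NOT p5) forces p4 = True.
All clauses satisfied.

p1 = False; p2 = True; p3 = False; p4 = True; p5 = True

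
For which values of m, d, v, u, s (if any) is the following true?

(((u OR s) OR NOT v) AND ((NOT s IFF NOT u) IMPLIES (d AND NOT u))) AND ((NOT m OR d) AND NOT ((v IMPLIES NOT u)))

m=F; d=T; v=T; u=T; s=F

  ((u OR s) OR NOT v) AND ((NOT s IFF NOT u) IMPLIES (d AND NOT u)) = True
    (u OR s) OR NOT v = True
      u OR s = True
      NOT v = False
    (NOT s IFF NOT u) IMPLIES (d AND NOT u) = True
      NOT s IFF NOT u = False
        NOT s = True
        NOT u = False
      d AND NOT u = False
        NOT u = False
  (NOT m OR d) AND NOT ((v IMPLIES NOT u)) = True
    NOT m OR d = True
      NOT m = True
    NOT ((v IMPLIES NOT u)) = True
      v IMPLIES NOT u = False
        NOT u = False
Both conjuncts True, so the formula holds.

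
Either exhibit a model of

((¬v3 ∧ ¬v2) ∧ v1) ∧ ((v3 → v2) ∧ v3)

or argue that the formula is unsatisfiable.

Case v3 = True: the conjunct ¬v3 is False.
Case v3 = False: the conjunct v3 is False.
Both cases fail — unsatisfiable.

The formula is unsatisfiable.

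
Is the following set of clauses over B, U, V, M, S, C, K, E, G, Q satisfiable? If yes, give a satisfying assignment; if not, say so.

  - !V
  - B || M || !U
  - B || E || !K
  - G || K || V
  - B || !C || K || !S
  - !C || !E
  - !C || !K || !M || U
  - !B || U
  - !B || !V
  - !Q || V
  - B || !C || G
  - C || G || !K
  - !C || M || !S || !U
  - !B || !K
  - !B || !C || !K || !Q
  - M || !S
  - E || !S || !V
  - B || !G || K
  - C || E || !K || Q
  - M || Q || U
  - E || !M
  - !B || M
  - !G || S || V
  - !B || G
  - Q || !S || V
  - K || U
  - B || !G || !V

Unsatisfiable

Case V = True:
  Clause (!V) is falsified — contradiction.
Case V = False:
  (!Q || V) forces Q = False.
  (Q || !S || V) forces S = False.
  (!G || S || V) forces G = False.
  (G || K || V) forces K = True.
  (C || G || !K) forces C = True.
  (!C || !E) forces E = False.
  (B || E || !K) forces B = True.
  Clause (!B || !K) is falsified — contradiction.
Both cases fail, so the formula is unsatisfiable.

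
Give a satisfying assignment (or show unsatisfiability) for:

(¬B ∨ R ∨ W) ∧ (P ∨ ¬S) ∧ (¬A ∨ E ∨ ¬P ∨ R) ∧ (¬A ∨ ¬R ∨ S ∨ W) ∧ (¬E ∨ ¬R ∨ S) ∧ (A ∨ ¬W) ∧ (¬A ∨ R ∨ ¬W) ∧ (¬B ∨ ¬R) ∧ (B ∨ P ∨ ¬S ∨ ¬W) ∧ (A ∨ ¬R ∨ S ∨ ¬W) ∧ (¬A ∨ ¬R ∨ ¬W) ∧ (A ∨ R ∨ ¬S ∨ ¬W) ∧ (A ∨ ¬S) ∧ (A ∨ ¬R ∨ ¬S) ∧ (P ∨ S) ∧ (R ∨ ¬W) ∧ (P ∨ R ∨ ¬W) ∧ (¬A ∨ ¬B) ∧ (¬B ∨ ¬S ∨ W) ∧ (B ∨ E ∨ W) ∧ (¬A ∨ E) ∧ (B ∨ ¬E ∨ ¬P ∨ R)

Set A = True.
  then (¬A ∨ ¬B) forces B = False.
  then (¬A ∨ E) forces E = True.
Try R = False:
  (¬A ∨ R ∨ ¬W) forces W = False.
  (B ∨ ¬E ∨ ¬P ∨ R) forces P = False.
  (P ∨ ¬S) forces S = False.
  clause (P ∨ S) is falsified — backtrack.
So R = True.
  then (¬E ∨ ¬R ∨ S) forces S = True.
  then (¬A ∨ ¬R ∨ ¬W) forces W = False.
  then (P ∨ ¬S) forces P = True.
All clauses satisfied.

A = True, R = True, P = True, S = True, W = False, B = False, E = True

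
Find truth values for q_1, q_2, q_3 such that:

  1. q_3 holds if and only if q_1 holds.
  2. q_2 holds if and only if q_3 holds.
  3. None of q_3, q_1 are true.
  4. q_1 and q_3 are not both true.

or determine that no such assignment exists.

q_1: False, q_2: False, q_3: False

  (1) q_3=F, q_1=F — same ✓
  (2) q_2=F, q_3=F — same ✓
  (3) {q_3, q_1}: 0 true — none ✓
  (4) q_1=F, q_3=F — not both ✓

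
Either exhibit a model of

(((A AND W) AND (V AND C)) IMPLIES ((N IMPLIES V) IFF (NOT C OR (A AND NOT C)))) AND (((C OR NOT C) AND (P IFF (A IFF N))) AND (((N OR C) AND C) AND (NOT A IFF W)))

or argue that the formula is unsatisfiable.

N = False, P = True, W = True, V = False, C = True, A = False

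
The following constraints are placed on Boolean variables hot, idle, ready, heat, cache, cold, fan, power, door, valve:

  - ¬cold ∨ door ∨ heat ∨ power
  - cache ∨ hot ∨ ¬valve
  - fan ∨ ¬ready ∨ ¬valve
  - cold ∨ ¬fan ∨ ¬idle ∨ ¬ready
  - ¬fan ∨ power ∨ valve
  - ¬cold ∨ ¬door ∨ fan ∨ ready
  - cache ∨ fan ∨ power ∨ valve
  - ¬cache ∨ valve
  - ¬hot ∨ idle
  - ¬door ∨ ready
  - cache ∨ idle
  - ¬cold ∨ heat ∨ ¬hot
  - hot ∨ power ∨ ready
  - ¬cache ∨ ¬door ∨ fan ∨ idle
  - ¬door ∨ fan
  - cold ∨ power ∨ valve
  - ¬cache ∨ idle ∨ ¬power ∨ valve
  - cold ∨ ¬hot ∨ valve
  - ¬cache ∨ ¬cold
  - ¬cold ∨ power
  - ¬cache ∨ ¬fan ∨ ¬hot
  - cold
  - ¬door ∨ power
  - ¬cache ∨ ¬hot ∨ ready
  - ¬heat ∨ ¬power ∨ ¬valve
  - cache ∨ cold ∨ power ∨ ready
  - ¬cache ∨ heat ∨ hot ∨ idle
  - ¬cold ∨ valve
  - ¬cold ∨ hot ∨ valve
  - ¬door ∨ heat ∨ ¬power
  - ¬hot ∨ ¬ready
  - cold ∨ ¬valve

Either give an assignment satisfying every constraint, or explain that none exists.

Case cold = True:
  (¬cache ∨ ¬cold) forces cache = False.
  (cache ∨ idle) forces idle = True.
  (¬cold ∨ power) forces power = True.
  (¬cold ∨ valve) forces valve = True.
  (cache ∨ hot ∨ ¬valve) forces hot = True.
  (¬cold ∨ heat ∨ ¬hot) forces heat = True.
  Clause (¬heat ∨ ¬power ∨ ¬valve) is falsified — contradiction.
Case cold = False:
  Clause (cold) is falsified — contradiction.
Both cases fail, so the formula is unsatisfiable.

UNSATISFIABLE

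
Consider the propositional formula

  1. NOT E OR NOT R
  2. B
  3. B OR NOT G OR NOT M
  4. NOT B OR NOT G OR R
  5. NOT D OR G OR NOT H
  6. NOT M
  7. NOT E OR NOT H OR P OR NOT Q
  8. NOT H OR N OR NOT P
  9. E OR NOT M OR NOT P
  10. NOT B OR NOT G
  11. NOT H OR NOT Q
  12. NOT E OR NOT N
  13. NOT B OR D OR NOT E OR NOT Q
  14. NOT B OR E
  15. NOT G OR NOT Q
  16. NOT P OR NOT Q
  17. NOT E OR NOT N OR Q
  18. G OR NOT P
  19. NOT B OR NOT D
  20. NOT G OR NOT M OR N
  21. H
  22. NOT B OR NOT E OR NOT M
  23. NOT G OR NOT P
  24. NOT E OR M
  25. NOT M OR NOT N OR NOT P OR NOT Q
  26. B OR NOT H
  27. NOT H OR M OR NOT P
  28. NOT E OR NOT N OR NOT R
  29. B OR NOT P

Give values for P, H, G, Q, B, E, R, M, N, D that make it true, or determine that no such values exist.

Case B = True:
  (NOT M) forces M = False.
  (NOT B OR NOT G) forces G = False.
  (NOT B OR E) forces E = True.
  Clause (NOT E OR M) is falsified — contradiction.
Case B = False:
  Clause (B) is falsified — contradiction.
Both cases fail, so the formula is unsatisfiable.

No satisfying assignment exists.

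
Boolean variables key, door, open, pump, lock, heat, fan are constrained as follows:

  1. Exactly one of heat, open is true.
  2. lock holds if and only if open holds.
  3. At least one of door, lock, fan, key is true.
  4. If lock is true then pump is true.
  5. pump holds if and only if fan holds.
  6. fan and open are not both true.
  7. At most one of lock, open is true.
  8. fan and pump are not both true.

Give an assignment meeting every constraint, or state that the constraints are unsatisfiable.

key=F; door=T; open=F; pump=F; lock=F; heat=T; fan=F

  (1) {heat, open}: 1 true — exactly one ✓
  (2) lock=F, open=F — same ✓
  (3) {door, lock, fan, key}: 1 true — at least one ✓
  (4) lock=F ⇒ pump: vacuous ✓
  (5) pump=F, fan=F — same ✓
  (6) fan=F, open=F — not both ✓
  (7) {lock, open}: 0 true — at most one ✓
  (8) fan=F, pump=F — not both ✓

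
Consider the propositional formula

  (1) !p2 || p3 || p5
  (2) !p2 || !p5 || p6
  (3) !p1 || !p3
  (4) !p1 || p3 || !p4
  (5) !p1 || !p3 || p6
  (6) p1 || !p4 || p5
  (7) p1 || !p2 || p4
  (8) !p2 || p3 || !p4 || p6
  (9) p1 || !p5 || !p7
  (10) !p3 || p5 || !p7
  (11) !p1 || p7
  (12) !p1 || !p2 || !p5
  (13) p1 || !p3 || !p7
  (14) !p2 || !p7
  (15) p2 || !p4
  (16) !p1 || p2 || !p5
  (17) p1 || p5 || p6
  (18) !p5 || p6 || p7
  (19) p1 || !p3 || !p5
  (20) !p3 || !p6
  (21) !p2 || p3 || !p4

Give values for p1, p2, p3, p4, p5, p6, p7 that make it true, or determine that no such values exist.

p1 = False, p2 = False, p3 = False, p4 = False, p5 = True, p6 = True, p7 = False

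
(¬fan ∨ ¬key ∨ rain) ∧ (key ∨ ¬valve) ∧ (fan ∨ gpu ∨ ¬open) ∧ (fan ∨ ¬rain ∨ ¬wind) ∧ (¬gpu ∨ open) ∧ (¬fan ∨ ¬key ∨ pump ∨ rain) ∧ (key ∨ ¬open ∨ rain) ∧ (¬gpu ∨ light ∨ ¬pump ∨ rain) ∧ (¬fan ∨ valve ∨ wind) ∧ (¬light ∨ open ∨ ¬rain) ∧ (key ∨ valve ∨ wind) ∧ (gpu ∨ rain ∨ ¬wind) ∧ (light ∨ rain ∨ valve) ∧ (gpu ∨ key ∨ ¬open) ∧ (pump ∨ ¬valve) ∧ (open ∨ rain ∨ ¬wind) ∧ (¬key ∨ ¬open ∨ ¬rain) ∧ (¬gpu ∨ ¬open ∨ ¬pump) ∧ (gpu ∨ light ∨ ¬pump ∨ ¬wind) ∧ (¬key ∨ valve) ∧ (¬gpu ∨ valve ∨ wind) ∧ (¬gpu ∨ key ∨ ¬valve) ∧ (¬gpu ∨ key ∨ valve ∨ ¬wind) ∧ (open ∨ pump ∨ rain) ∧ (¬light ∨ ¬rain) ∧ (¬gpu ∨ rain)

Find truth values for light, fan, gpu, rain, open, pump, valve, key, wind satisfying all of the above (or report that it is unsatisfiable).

Set light = False.
Set fan = False.
Set gpu = False.
  then (fan ∨ gpu ∨ ¬open) forces open = False.
Set rain = True.
  then (fan ∨ ¬rain ∨ ¬wind) forces wind = False.
Try pump = False:
  (pump ∨ ¬valve) forces valve = False.
  (key ∨ valve ∨ wind) forces key = True.
  clause (¬key ∨ valve) is falsified — backtrack.
So pump = True.
Try valve = False:
  (key ∨ valve ∨ wind) forces key = True.
  clause (¬key ∨ valve) is falsified — backtrack.
So valve = True.
  then (key ∨ ¬valve) forces key = True.
All clauses satisfied.

light=F; fan=F; gpu=F; rain=T; open=F; pump=T; valve=T; key=T; wind=F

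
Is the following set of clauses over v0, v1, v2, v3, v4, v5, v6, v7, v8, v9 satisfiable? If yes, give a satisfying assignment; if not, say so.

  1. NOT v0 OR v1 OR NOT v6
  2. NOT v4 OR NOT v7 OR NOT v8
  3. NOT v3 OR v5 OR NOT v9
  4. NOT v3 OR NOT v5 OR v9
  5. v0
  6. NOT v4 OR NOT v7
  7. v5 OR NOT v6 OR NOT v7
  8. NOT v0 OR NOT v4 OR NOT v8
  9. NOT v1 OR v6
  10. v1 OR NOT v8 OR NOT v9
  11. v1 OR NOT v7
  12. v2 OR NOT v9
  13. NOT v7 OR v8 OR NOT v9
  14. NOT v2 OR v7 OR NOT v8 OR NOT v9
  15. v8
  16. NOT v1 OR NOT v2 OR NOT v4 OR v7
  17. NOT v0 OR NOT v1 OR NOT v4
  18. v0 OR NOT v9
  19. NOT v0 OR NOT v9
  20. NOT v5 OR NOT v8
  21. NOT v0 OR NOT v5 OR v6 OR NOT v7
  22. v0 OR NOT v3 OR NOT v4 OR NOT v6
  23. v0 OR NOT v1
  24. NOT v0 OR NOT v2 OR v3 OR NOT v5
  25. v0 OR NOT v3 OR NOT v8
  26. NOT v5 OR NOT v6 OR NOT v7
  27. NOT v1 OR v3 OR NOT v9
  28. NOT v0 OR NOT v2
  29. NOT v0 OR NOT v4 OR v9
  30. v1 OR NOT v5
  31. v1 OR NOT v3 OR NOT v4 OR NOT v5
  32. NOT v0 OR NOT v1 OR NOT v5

v0: True; v1: False; v2: False; v3: True; v4: False; v5: False; v6: False; v7: False; v8: True; v9: False

Unit clause (v0) forces v0 = True.
Unit clause (v8) forces v8 = True.
In (NOT v0 OR NOT v9) only NOT v9 is left, so v9 = False.
In (NOT v5 OR NOT v8) only NOT v5 is left, so v5 = False.
In (NOT v0 OR NOT v2) only NOT v2 is left, so v2 = False.
In (NOT v0 OR NOT v4 OR v9) only NOT v4 is left, so v4 = False.
Set v1 = False.
  then (NOT v0 OR v1 OR NOT v6) forces v6 = False.
  then (v1 OR NOT v7) forces v7 = False.
Set v3 = True.
All clauses satisfied.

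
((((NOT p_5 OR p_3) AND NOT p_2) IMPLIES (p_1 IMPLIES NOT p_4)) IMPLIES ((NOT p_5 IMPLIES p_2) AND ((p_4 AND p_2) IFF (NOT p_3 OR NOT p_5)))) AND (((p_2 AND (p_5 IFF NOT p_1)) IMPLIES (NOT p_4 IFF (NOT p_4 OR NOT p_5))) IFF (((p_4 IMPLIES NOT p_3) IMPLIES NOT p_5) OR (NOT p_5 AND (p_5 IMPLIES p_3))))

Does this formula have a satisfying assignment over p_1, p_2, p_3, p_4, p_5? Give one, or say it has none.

p_1 = False, p_2 = True, p_3 = False, p_4 = True, p_5 = False

  (((NOT p_5 OR p_3) AND NOT p_2) IMPLIES (p_1 IMPLIES NOT p_4)) IMPLIES ((NOT p_5 IMPLIES p_2) AND ((p_4 AND p_2) IFF (NOT p_3 OR NOT p_5))) = True
    ((NOT p_5 OR p_3) AND NOT p_2) IMPLIES (p_1 IMPLIES NOT p_4) = True
      (NOT p_5 OR p_3) AND NOT p_2 = False
        NOT p_5 OR p_3 = True
          NOT p_5 = True
        NOT p_2 = False
      p_1 IMPLIES NOT p_4 = True
        NOT p_4 = False
    (NOT p_5 IMPLIES p_2) AND ((p_4 AND p_2) IFF (NOT p_3 OR NOT p_5)) = True
      NOT p_5 IMPLIES p_2 = True
        NOT p_5 = True
      (p_4 AND p_2) IFF (NOT p_3 OR NOT p_5) = True
        p_4 AND p_2 = True
        NOT p_3 OR NOT p_5 = True
          NOT p_3 = True
          NOT p_5 = True
  ((p_2 AND (p_5 IFF NOT p_1)) IMPLIES (NOT p_4 IFF (NOT p_4 OR NOT p_5))) IFF (((p_4 IMPLIES NOT p_3) IMPLIES NOT p_5) OR (NOT p_5 AND (p_5 IMPLIES p_3))) = True
    (p_2 AND (p_5 IFF NOT p_1)) IMPLIES (NOT p_4 IFF (NOT p_4 OR NOT p_5)) = True
      p_2 AND (p_5 IFF NOT p_1) = False
        p_5 IFF NOT p_1 = False
          NOT p_1 = True
      NOT p_4 IFF (NOT p_4 OR NOT p_5) = False
        NOT p_4 = False
        NOT p_4 OR NOT p_5 = True
          NOT p_4 = False
          NOT p_5 = True
    ((p_4 IMPLIES NOT p_3) IMPLIES NOT p_5) OR (NOT p_5 AND (p_5 IMPLIES p_3)) = True
      (p_4 IMPLIES NOT p_3) IMPLIES NOT p_5 = True
        p_4 IMPLIES NOT p_3 = True
          NOT p_3 = True
        NOT p_5 = True
      NOT p_5 AND (p_5 IMPLIES p_3) = True
        NOT p_5 = True
        p_5 IMPLIES p_3 = True
Both conjuncts True, so the formula holds.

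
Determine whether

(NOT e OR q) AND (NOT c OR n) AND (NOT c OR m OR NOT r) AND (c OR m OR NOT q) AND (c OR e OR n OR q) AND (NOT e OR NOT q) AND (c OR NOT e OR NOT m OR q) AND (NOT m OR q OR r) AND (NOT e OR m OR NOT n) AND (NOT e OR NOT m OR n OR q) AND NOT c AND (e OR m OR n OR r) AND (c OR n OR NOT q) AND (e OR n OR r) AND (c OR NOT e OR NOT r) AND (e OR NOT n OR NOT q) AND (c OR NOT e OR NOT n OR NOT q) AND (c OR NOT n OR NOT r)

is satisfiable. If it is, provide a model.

c = False, r = False, n = True, q = False, e = False, m = False

Unit clause (NOT c) forces c = False.
Set r = False.
Try n = False:
  (c OR n OR NOT q) forces q = False.
  (NOT e OR q) forces e = False.
  clause (c OR e OR n OR q) is falsified — backtrack.
So n = True.
Try q = True:
  (c OR m OR NOT q) forces m = True.
  (NOT e OR NOT q) forces e = False.
  clause (e OR NOT n OR NOT q) is falsified — backtrack.
So q = False.
  then (NOT e OR q) forces e = False.
  then (NOT m OR q OR r) forces m = False.
All clauses satisfied.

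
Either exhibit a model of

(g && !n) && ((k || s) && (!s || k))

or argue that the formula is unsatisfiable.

k = True, g = True, s = True, n = False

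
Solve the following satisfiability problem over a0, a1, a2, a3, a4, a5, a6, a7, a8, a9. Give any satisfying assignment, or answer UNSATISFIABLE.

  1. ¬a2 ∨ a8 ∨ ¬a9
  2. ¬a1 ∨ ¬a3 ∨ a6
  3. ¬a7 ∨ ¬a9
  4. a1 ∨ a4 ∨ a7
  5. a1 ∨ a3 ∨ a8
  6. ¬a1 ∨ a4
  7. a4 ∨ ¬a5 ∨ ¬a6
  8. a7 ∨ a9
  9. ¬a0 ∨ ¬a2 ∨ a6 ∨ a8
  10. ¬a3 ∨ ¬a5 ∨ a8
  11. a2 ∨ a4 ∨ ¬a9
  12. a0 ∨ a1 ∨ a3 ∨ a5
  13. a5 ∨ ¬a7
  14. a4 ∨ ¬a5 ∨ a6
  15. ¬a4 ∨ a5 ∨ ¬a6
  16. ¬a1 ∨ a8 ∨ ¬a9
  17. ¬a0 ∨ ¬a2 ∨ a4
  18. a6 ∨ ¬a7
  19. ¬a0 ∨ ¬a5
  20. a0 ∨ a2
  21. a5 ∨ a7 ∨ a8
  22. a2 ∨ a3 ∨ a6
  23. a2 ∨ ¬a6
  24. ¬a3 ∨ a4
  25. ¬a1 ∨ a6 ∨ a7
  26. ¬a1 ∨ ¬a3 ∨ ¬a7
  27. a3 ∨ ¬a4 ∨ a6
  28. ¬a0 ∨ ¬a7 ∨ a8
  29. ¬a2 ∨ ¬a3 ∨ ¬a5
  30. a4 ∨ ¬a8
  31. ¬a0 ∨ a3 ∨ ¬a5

Set a0 = False.
  then (a0 ∨ a2) forces a2 = True.
Set a1 = True.
  then (¬a1 ∨ a4) forces a4 = True.
Try a3 = True:
  (¬a1 ∨ ¬a3 ∨ a6) forces a6 = True.
  (¬a4 ∨ a5 ∨ ¬a6) forces a5 = True.
  clause (¬a2 ∨ ¬a3 ∨ ¬a5) is falsified — backtrack.
So a3 = False.
  then (a3 ∨ ¬a4 ∨ a6) forces a6 = True.
  then (¬a4 ∨ a5 ∨ ¬a6) forces a5 = True.
Set a7 = False.
  then (a7 ∨ a9) forces a9 = True.
  then (¬a1 ∨ a8 ∨ ¬a9) forces a8 = True.
All clauses satisfied.

a0 = False; a1 = True; a2 = True; a3 = False; a4 = True; a5 = True; a6 = True; a7 = False; a8 = True; a9 = True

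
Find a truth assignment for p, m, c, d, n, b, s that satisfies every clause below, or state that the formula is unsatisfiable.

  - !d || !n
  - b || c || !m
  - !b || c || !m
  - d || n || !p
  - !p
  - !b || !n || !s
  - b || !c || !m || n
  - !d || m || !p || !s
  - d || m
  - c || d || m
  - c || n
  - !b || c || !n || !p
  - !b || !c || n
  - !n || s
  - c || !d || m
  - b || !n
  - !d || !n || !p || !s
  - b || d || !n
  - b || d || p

Unit clause (!p) forces p = False.
Set m = False.
  then (d || m) forces d = True.
  then (c || !d || m) forces c = True.
  then (!d || !n) forces n = False.
  then (!b || !c || n) forces b = False.
Set s = False.
All clauses satisfied.

p = False, m = False, c = True, d = True, n = False, b = False, s = False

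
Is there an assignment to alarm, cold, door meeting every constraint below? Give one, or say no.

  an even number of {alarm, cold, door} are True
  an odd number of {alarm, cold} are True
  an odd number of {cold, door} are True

alarm: True, cold: False, door: True

{alarm, cold, door}: 2 true → even ✓
{alarm, cold}: 1 true → odd ✓
{cold, door}: 1 true → odd ✓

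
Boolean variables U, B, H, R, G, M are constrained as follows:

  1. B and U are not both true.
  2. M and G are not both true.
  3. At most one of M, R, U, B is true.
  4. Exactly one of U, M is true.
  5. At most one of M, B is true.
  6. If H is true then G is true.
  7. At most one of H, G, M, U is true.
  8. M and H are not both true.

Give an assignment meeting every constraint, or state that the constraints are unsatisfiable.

U=F, B=F, H=F, R=F, G=F, M=T

  (1) B=F, U=F — not both ✓
  (2) M=T, G=F — not both ✓
  (3) {M, R, U, B}: 1 true — at most one ✓
  (4) {U, M}: 1 true — exactly one ✓
  (5) {M, B}: 1 true — at most one ✓
  (6) H=F ⇒ G: vacuous ✓
  (7) {H, G, M, U}: 1 true — at most one ✓
  (8) M=T, H=F — not both ✓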